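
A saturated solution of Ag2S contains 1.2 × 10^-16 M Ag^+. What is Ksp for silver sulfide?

Ag2S(s) ⇌ 2 Ag^+(aq) + S^2-(aq)
Stoichiometry gives [S^2-] = (1/2)[Ag^+] = 6.00 × 10^-17 M.
Ksp = [Ag^+]^2[S^2-]
Ksp = (1.2 × 10^-16)^2 × 6.00 x 10^-17 = 8.6 × 10^-49

8.6e-49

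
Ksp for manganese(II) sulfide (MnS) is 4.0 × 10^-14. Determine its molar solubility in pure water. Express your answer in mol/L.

2.0 x 10^-7 M

MnS(s) ⇌ Mn^2+ + S^2-
Ksp = [Mn^2+][S^2-]
For each mole of MnS that dissolves: [Mn^2+] = s, [S^2-] = s.
Ksp = s^2
s = √(4.0 × 10^-14) = 2.0 × 10^-7 M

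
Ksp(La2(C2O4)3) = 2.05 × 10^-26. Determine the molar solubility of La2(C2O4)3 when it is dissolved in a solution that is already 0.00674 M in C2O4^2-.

La2(C2O4)3(s) ⇌ 2 La^3+(aq) + 3 C2O4^2-(aq)
Ksp = [La^3+]^2[C2O4^2-]^3
Let s be the molar solubility in this solution. [La^3+] = 2s, [C2O4^2-] = 0.00674 + 3s ≈ 0.00674 (common-ion effect: C2O4^2- is already 0.00674 M).
Ksp ≈ (2s)^2 × (0.00674)^3
s = 1.29 × 10^-10 M
Check: 3s = 3.9 x 10^-10 ≪ 0.00674, so the approximation is valid.

s = 1.29 × 10^-10 M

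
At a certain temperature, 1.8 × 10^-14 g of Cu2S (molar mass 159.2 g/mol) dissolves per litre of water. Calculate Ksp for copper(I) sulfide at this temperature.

Ksp = 5.8e-48

Molar solubility s = (1.8 × 10^-14 g/L) / (159.2 g/mol) = 1.13 × 10^-16 M.
Cu2S(s) <=> 2 Cu^+ + S^2-
Let s = molar solubility. Then [Cu^+] = 2s and [S^2-] = s.
Ksp = [Cu^+]^2[S^2-]
So Ksp = (2s)^2 × s = 4s^3
Ksp = 4 × (1.13 x 10^-16)^3 = 5.8 x 10^-48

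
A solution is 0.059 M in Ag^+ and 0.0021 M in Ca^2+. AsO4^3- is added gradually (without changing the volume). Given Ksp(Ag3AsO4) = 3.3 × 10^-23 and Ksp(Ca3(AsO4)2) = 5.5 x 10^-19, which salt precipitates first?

Ag3AsO4

Precipitation of each salt starts when its ion product equals its Ksp.
For Ag3AsO4: 3.3 × 10^-23 = (0.059)^3 × [AsO4^3-]  ⇒  [AsO4^3-] = 1.6 × 10^-19 M.
For Ca3(AsO4)2: 5.5 x 10^-19 = (0.0021)^3 × [AsO4^3-]^2  ⇒  [AsO4^3-] = 7.7 × 10^-6 M.
The salt with the lower threshold [AsO4^3-] precipitates first: Ag3AsO4.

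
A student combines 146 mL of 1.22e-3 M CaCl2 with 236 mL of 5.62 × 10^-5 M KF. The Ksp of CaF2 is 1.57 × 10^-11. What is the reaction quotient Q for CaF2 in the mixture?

Total volume = 146 + 236 = 382 mL.
[Ca^2+] = 1.22 x 10^-3 × (146/382) = 4.663 × 10^-4 M
[F^-] = 5.62 × 10^-5 × (236/382) = 3.472 × 10^-5 M
CaF2(s) ⇌ Ca^2+ + 2 F^-, so Q = [Ca^2+][F^-]^2
Q = (4.663 × 10^-4)(3.472 × 10^-5)^2 = 5.62 × 10^-13
Q < Ksp, so no precipitate of CaF2 forms.

Q = 5.62 x 10^-13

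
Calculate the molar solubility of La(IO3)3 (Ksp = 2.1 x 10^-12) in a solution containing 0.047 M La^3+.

La(IO3)3(s) ⇌ La^3+ + 3 IO3^-
Ksp = [La^3+][IO3^-]^3
Let s be the molar solubility in this solution. [La^3+] = 0.047 + s ≈ 0.047, [IO3^-] = 3s (common-ion effect: La^3+ is already 0.047 M).
Ksp ≈ 0.047 × (3s)^3
s = 1.2 x 10^-4 M
Check: s = 1.2 × 10^-4 ≪ 0.047, so the approximation is valid.

s = 1.2e-4 M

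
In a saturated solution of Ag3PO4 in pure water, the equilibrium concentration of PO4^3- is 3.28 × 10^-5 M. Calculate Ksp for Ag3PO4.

Ksp ≈ 3.13e-17

Ag3PO4(s) ⇌ 3 Ag^+ + PO4^3-
Stoichiometry gives [Ag^+] = (3/1)[PO4^3-] = 9.840 x 10^-5 M.
Ksp = [Ag^+]^3[PO4^3-]
Ksp = (9.840 × 10^-5)^3 × 3.28 × 10^-5 = 3.13 × 10^-17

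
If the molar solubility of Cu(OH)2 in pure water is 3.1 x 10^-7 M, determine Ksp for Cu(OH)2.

1.2 × 10^-19

Cu(OH)2(s) ⇌ Cu^2+(aq) + 2 OH^-(aq)
With molar solubility s: [Cu^2+] = s, [OH^-] = 2s.
Ksp = [Cu^2+][OH^-]^2
So Ksp = s × (2s)^2 = 4s^3
Ksp = 4 × (3.1 x 10^-7)^3 = 1.2 × 10^-19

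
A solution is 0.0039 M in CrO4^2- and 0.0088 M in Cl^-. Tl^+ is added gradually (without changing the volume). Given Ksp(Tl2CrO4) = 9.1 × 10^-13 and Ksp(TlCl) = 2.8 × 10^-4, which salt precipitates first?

Precipitation of each salt starts when its ion product equals its Ksp.
For Tl2CrO4: 9.1 × 10^-13 = 0.0039 × [Tl^+]^2  ⇒  [Tl^+] = 1.5 x 10^-5 M.
For TlCl: 2.8 × 10^-4 = 0.0088 × [Tl^+]  ⇒  [Tl^+] = 3.2 x 10^-2 M.
The salt with the lower threshold [Tl^+] precipitates first: Tl2CrO4.

Tl2CrO4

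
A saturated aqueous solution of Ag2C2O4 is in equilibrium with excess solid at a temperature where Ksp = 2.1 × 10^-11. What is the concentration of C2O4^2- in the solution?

1.7 × 10^-4 M

Ag2C2O4(s) ⇌ 2 Ag^+ + C2O4^2-
Ksp = [Ag^+]^2[C2O4^2-]
With molar solubility s: [Ag^+] = 2s, [C2O4^2-] = s.
So Ksp = (2s)^2 × s = 4s^3
s = (2.1 × 10^-11 / 4)^(1/3) = 1.74 × 10^-4 M
[C2O4^2-] = s = 1.7 × 10^-4 M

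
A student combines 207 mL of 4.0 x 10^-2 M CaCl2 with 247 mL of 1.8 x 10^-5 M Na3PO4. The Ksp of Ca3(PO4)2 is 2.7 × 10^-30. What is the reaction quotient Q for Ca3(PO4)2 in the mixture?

5.8 x 10^-16

Total volume = 207 + 247 = 454 mL.
[Ca^2+] = 4.0 × 10^-2 × (207/454) = 1.82 × 10^-2 M
[PO4^3-] = 1.8 x 10^-5 × (247/454) = 9.79 x 10^-6 M
Ca3(PO4)2(s) ⇌ 3 Ca^2+ + 2 PO4^3-, so Q = [Ca^2+]^3[PO4^3-]^2
Q = (1.82 × 10^-2)^3(9.79 × 10^-6)^2 = 5.8 × 10^-16
Q > Ksp, so Ca3(PO4)2 will precipitate.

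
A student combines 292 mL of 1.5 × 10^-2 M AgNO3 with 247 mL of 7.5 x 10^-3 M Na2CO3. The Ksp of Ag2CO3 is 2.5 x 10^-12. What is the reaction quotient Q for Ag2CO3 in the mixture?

Total volume = 292 + 247 = 539 mL.
[Ag^+] = 1.5 × 10^-2 × (292/539) = 8.13 × 10^-3 M
[CO3^2-] = 7.5 × 10^-3 × (247/539) = 3.44 x 10^-3 M
Ag2CO3(s) ⇌ 2 Ag^+(aq) + CO3^2-(aq), so Q = [Ag^+]^2[CO3^2-]
Q = (8.13 × 10^-3)^2(3.44 × 10^-3) = 2.3 x 10^-7
Q > Ksp, so Ag2CO3 will precipitate.

Q ≈ 2.3e-7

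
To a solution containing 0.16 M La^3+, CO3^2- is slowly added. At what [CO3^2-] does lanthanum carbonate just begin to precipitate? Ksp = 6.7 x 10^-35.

La2(CO3)3(s) <=> 2 La^3+ + 3 CO3^2-
Ksp = [La^3+]^2[CO3^2-]^3
Precipitation begins when Q = Ksp. With [La^3+] = 0.16 M:
6.7 x 10^-35 = (0.16)^2 × [CO3^2-]^3
[CO3^2-] = (6.7 x 10^-35 / 2.56 × 10^-2)^(1/3) = 1.4 x 10^-11 M

[CO3^2-] ≈ 1.4 × 10^-11 M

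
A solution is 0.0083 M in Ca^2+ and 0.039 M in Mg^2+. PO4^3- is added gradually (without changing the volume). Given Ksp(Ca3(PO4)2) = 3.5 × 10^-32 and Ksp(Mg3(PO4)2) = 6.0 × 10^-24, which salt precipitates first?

Ca3(PO4)2

Each salt begins to precipitate when Q = Ksp, i.e. when [PO4^3-] reaches its threshold.
For Ca3(PO4)2: 3.5 × 10^-32 = (0.0083)^3 × [PO4^3-]^2  ⇒  [PO4^3-] = 2.5 × 10^-13 M.
For Mg3(PO4)2: 6.0 × 10^-24 = (0.039)^3 × [PO4^3-]^2  ⇒  [PO4^3-] = 3.2 × 10^-10 M.
The salt with the lower threshold [PO4^3-] precipitates first: Ca3(PO4)2.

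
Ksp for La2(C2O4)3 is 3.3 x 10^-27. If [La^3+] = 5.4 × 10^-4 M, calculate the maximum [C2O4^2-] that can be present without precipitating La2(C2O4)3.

La2(C2O4)3(s) <=> 2 La^3+ + 3 C2O4^2-
Ksp = [La^3+]^2[C2O4^2-]^3
Precipitation begins when Q = Ksp. With [La^3+] = 5.4 × 10^-4 M:
3.3 x 10^-27 = (5.4 × 10^-4)^2 × [C2O4^2-]^3
[C2O4^2-] = (3.3 x 10^-27 / 2.92 × 10^-7)^(1/3) = 2.2 x 10^-7 M

[C2O4^2-] ≈ 2.2 x 10^-7 M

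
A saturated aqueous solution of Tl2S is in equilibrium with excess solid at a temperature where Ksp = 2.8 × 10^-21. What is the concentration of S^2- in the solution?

Tl2S(s) ⇌ 2 Tl^+ + S^2-
Ksp = [Tl^+]^2[S^2-]
If s mol/L of Tl2S dissolves, [Tl^+] = 2s and [S^2-] = s.
Substituting: Ksp = (2s)^2s = 4s^3
s^3 = 2.8 × 10^-21 / 4, so s = 8.88 x 10^-8 M
[S^2-] = s = 8.9 × 10^-8 M

[S^2-] = 8.9e-8 M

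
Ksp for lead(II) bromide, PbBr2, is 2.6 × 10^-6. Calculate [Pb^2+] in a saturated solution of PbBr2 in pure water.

PbBr2(s) <=> Pb^2+ + 2 Br^-
Ksp = [Pb^2+][Br^-]^2
If s mol/L of PbBr2 dissolves, [Pb^2+] = s and [Br^-] = 2s.
Substituting: Ksp = s(2s)^2 = 4s^3
s = (2.6 × 10^-6 / 4)^(1/3) = 8.66 × 10^-3 M
[Pb^2+] = s = 8.7 x 10^-3 M

[Pb^2+] ≈ 8.7e-3 M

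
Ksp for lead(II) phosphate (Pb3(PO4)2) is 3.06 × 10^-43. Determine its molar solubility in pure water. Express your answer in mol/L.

s ≈ 1.23e-9 M

Pb3(PO4)2(s) <=> 3 Pb^2+ + 2 PO4^3-
Ksp = [Pb^2+]^3[PO4^3-]^2
With molar solubility s: [Pb^2+] = 3s, [PO4^3-] = 2s.
So Ksp = (3s)^3 × (2s)^2 = 108s^5
Solving, s = (3.06 × 10^-43/108)^(1/5) = 1.23 x 10^-9 M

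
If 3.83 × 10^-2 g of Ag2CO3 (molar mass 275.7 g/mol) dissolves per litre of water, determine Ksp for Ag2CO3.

Ksp ≈ 1.07 × 10^-11

Molar solubility s = (3.83 × 10^-2 g/L) / (275.7 g/mol) = 1.389 x 10^-4 M.
Ag2CO3(s) ⇌ 2 Ag^+ + CO3^2-
If s mol/L of Ag2CO3 dissolves, [Ag^+] = 2s and [CO3^2-] = s.
Ksp = [Ag^+]^2[CO3^2-]
So Ksp = (2s)^2 × s = 4s^3
Ksp = 4 × (1.389 × 10^-4)^3 = 1.07 x 10^-11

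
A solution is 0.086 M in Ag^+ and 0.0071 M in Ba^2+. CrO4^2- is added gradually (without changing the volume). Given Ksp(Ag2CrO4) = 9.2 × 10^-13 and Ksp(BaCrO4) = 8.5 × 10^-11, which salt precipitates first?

Precipitation of each salt starts when its ion product equals its Ksp.
For Ag2CrO4: 9.2 × 10^-13 = (0.086)^2 × [CrO4^2-]  ⇒  [CrO4^2-] = 1.2 × 10^-10 M.
For BaCrO4: 8.5 × 10^-11 = 0.0071 × [CrO4^2-]  ⇒  [CrO4^2-] = 1.2 × 10^-8 M.
The salt with the lower threshold [CrO4^2-] precipitates first: Ag2CrO4.

Ag2CrO4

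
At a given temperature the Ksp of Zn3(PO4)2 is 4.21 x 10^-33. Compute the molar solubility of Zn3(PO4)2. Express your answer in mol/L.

s = 1.31 × 10^-7 M

Zn3(PO4)2(s) ⇌ 3 Zn^2+(aq) + 2 PO4^3-(aq)
Ksp = [Zn^2+]^3[PO4^3-]^2
Let s = molar solubility. Then [Zn^2+] = 3s and [PO4^3-] = 2s.
Substituting: Ksp = (3s)^3(2s)^2 = 108s^5
s^5 = 4.21 x 10^-33 / 108, so s = 1.31 x 10^-7 M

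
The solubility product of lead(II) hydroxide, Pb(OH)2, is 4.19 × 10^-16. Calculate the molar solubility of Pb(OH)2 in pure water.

Pb(OH)2(s) ⇌ Pb^2+(aq) + 2 OH^-(aq)
Ksp = [Pb^2+][OH^-]^2
If s mol/L of Pb(OH)2 dissolves, [Pb^2+] = s and [OH^-] = 2s.
So Ksp = s × (2s)^2 = 4s^3
Solving, s = (4.19 × 10^-16/4)^(1/3) = 4.71 x 10^-6 M

s ≈ 4.71 × 10^-6 M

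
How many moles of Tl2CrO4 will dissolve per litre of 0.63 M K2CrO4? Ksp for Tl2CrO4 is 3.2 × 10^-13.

s ≈ 3.6 x 10^-7 M

Tl2CrO4(s) ⇌ 2 Tl^+ + CrO4^2-
Ksp = [Tl^+]^2[CrO4^2-]
Let s = moles of Tl2CrO4 that dissolve per litre. [Tl^+] = 2s, [CrO4^2-] = 0.63 + s ≈ 0.63 (common-ion effect: CrO4^2- is already 0.63 M).
Ksp ≈ (2s)^2 × 0.63
s = 3.6 x 10^-7 M
Check: s = 3.6 × 10^-7 ≪ 0.63, so the approximation is valid.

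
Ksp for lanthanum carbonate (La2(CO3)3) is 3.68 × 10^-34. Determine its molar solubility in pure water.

La2(CO3)3(s) ⇌ 2 La^3+(aq) + 3 CO3^2-(aq)
Ksp = [La^3+]^2[CO3^2-]^3
If s mol/L of La2(CO3)3 dissolves, [La^3+] = 2s and [CO3^2-] = 3s.
Substituting: Ksp = (2s)^2(3s)^3 = 108s^5
Solving, s = (3.68 × 10^-34/108)^(1/5) = 8.06 x 10^-8 M

s = 8.06 × 10^-8 M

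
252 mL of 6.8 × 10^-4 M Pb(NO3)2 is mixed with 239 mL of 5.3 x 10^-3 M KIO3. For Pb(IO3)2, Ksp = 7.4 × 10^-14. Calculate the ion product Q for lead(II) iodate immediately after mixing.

Q = 2.3e-9

Total volume = 252 + 239 = 491 mL.
[Pb^2+] = 6.8 x 10^-4 × (252/491) = 3.49 x 10^-4 M
[IO3^-] = 5.3 × 10^-3 × (239/491) = 2.58 x 10^-3 M
Pb(IO3)2(s) ⇌ Pb^2+(aq) + 2 IO3^-(aq), so Q = [Pb^2+][IO3^-]^2
Q = (3.49 × 10^-4)(2.58 × 10^-3)^2 = 2.3 × 10^-9
Q > Ksp, so Pb(IO3)2 will precipitate.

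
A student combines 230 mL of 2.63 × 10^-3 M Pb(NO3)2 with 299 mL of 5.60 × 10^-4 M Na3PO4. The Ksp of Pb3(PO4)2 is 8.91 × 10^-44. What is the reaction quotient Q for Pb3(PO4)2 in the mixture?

Total volume = 230 + 299 = 529 mL.
[Pb^2+] = 2.63 x 10^-3 × (230/529) = 1.143 x 10^-3 M
[PO4^3-] = 5.60 × 10^-4 × (299/529) = 3.165 x 10^-4 M
Pb3(PO4)2(s) ⇌ 3 Pb^2+(aq) + 2 PO4^3-(aq), so Q = [Pb^2+]^3[PO4^3-]^2
Q = (1.143 × 10^-3)^3(3.165 × 10^-4)^2 = 1.50 x 10^-16
Q > Ksp, so Pb3(PO4)2 will precipitate.

Q ≈ 1.50 × 10^-16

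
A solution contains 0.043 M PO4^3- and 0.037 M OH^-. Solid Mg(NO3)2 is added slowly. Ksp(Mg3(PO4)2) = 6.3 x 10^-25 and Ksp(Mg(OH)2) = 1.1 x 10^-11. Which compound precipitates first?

Mg(OH)2

Precipitation of each salt starts when its ion product equals its Ksp.
For Mg3(PO4)2: 6.3 x 10^-25 = (0.043)^2 × [Mg^2+]^3  ⇒  [Mg^2+] = 7.0 × 10^-8 M.
For Mg(OH)2: 1.1 x 10^-11 = (0.037)^2 × [Mg^2+]  ⇒  [Mg^2+] = 8.0 x 10^-9 M.
The salt with the lower threshold [Mg^2+] precipitates first: Mg(OH)2.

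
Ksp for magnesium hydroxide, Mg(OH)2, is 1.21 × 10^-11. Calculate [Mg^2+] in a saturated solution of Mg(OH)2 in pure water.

Mg(OH)2(s) ⇌ Mg^2+ + 2 OH^-
Ksp = [Mg^2+][OH^-]^2
For each mole of Mg(OH)2 that dissolves: [Mg^2+] = s, [OH^-] = 2s.
Ksp = s(2s)^2 = 4s^3
s = (1.21 × 10^-11 / 4)^(1/3) = 1.446 × 10^-4 M
[Mg^2+] = s = 1.45 × 10^-4 M

1.45e-4 M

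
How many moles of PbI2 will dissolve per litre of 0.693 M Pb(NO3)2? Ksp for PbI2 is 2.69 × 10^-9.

s = 3.12 × 10^-5 M

PbI2(s) <=> Pb^2+ + 2 I^-
Ksp = [Pb^2+][I^-]^2
Let s be the molar solubility in this solution. [Pb^2+] = 0.693 + s ≈ 0.693, [I^-] = 2s (Ksp is small, so little additional dissolves).
Ksp ≈ 0.693 × (2s)^2
s = 3.12 x 10^-5 M
Check: s = 3.1 × 10^-5 ≪ 0.693, so the approximation is valid.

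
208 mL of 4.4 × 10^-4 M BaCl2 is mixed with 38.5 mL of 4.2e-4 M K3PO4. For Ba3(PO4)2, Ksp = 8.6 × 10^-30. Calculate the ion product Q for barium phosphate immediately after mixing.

Q = 2.2 × 10^-19

Total volume = 208 + 38.5 = 246.5 mL.
[Ba^2+] = 4.4 × 10^-4 × (208/246.5) = 3.71 x 10^-4 M
[PO4^3-] = 4.2 × 10^-4 × (38.5/246.5) = 6.56 × 10^-5 M
Ba3(PO4)2(s) ⇌ 3 Ba^2+(aq) + 2 PO4^3-(aq), so Q = [Ba^2+]^3[PO4^3-]^2
Q = (3.71 x 10^-4)^3(6.56 x 10^-5)^2 = 2.2 × 10^-19
Q > Ksp, so Ba3(PO4)2 will precipitate.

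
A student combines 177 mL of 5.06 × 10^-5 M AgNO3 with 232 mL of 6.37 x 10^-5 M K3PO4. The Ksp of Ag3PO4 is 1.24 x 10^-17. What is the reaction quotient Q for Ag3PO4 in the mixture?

Q ≈ 3.79e-19

Total volume = 177 + 232 = 409 mL.
[Ag^+] = 5.06 × 10^-5 × (177/409) = 2.190 x 10^-5 M
[PO4^3-] = 6.37 × 10^-5 × (232/409) = 3.613 × 10^-5 M
Ag3PO4(s) <=> 3 Ag^+(aq) + PO4^3-(aq), so Q = [Ag^+]^3[PO4^3-]
Q = (2.190 × 10^-5)^3(3.613 × 10^-5) = 3.79 x 10^-19
Q < Ksp, so no precipitate of Ag3PO4 forms.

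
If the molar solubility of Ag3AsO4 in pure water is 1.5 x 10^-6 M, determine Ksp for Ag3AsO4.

Ag3AsO4(s) <=> 3 Ag^+ + AsO4^3-
For each mole of Ag3AsO4 that dissolves: [Ag^+] = 3s, [AsO4^3-] = s.
Ksp = [Ag^+]^3[AsO4^3-]
Ksp = (3s)^3s = 27s^4
Ksp = 27 × (1.5 × 10^-6)^4 = 1.4 × 10^-22

Ksp = 1.4 x 10^-22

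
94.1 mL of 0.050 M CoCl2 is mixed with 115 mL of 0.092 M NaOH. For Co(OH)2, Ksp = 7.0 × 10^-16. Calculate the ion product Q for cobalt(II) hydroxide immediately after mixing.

Q ≈ 5.8e-5

Total volume = 94.1 + 115 = 209.1 mL.
[Co^2+] = 5.0 × 10^-2 × (94.1/209.1) = 2.25 × 10^-2 M
[OH^-] = 9.2 × 10^-2 × (115/209.1) = 5.06 × 10^-2 M
Co(OH)2(s) ⇌ Co^2+ + 2 OH^-, so Q = [Co^2+][OH^-]^2
Q = (2.25 x 10^-2)(5.06 x 10^-2)^2 = 5.8 × 10^-5
Q > Ksp, so Co(OH)2 will precipitate.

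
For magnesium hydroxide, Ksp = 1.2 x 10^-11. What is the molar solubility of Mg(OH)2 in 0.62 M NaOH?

s ≈ 3.1 × 10^-11 M

Mg(OH)2(s) ⇌ Mg^2+ + 2 OH^-
Ksp = [Mg^2+][OH^-]^2
Let s = moles of Mg(OH)2 that dissolve per litre. [Mg^2+] = s, [OH^-] = 0.62 + 2s ≈ 0.62 (common-ion effect: OH^- is already 0.62 M).
Ksp ≈ s × (0.62)^2
s = 3.1 x 10^-11 M
Check: 2s = 6.2 × 10^-11 ≪ 0.62, so the approximation is valid.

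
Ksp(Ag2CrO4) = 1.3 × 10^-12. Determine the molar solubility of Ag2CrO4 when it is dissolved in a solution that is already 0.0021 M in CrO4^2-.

Ag2CrO4(s) ⇌ 2 Ag^+ + CrO4^2-
Ksp = [Ag^+]^2[CrO4^2-]
If s mol/L dissolves here, [Ag^+] = 2s, [CrO4^2-] = 0.0021 + s ≈ 0.0021 (common-ion effect: CrO4^2- is already 0.0021 M).
Ksp ≈ (2s)^2 × 0.0021
s = 1.2 × 10^-5 M
Check: s = 1.2 x 10^-5 ≪ 0.0021, so the approximation is valid.

s = 1.2 x 10^-5 M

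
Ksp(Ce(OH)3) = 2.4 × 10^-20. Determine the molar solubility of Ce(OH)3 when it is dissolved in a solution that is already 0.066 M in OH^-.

s = 8.3 x 10^-17 M

Ce(OH)3(s) <=> Ce^3+(aq) + 3 OH^-(aq)
Ksp = [Ce^3+][OH^-]^3
If s mol/L dissolves here, [Ce^3+] = s, [OH^-] = 0.066 + 3s ≈ 0.066 (since the OH^- already present dominates).
Ksp ≈ s × (0.066)^3
s = 8.3 × 10^-17 M
Check: 3s = 2.5 x 10^-16 ≪ 0.066, so the approximation is valid.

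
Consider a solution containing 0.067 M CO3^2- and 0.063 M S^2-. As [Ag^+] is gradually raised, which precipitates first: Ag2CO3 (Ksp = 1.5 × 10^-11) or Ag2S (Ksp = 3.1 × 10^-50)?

Precipitation of each salt starts when its ion product equals its Ksp.
For Ag2CO3: 1.5 × 10^-11 = 0.067 × [Ag^+]^2  ⇒  [Ag^+] = 1.5 x 10^-5 M.
For Ag2S: 3.1 × 10^-50 = 0.063 × [Ag^+]^2  ⇒  [Ag^+] = 7.0 × 10^-25 M.
The salt with the lower threshold [Ag^+] precipitates first: Ag2S.

Ag2S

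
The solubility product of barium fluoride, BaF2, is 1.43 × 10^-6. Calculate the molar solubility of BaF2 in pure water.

7.10 × 10^-3 M

BaF2(s) ⇌ Ba^2+ + 2 F^-
Ksp = [Ba^2+][F^-]^2
For each mole of BaF2 that dissolves: [Ba^2+] = s, [F^-] = 2s.
Substituting: Ksp = s(2s)^2 = 4s^3
s = (1.43 × 10^-6 / 4)^(1/3) = 7.10 × 10^-3 M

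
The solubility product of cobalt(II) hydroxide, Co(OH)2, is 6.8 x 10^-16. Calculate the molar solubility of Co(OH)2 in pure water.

Co(OH)2(s) <=> Co^2+(aq) + 2 OH^-(aq)
Ksp = [Co^2+][OH^-]^2
For each mole of Co(OH)2 that dissolves: [Co^2+] = s, [OH^-] = 2s.
Substituting: Ksp = s(2s)^2 = 4s^3
Solving, s = (6.8 x 10^-16/4)^(1/3) = 5.5 x 10^-6 M

s = 5.5 × 10^-6 M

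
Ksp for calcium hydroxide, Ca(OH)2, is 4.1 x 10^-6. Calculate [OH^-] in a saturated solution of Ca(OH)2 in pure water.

[OH^-] ≈ 2.0 × 10^-2 M

Ca(OH)2(s) <=> Ca^2+ + 2 OH^-
Ksp = [Ca^2+][OH^-]^2
For each mole of Ca(OH)2 that dissolves: [Ca^2+] = s, [OH^-] = 2s.
Substituting: Ksp = s(2s)^2 = 4s^3
Solving, s = (4.1 x 10^-6/4)^(1/3) = 1.01 × 10^-2 M
[OH^-] = 2s = 2.0 x 10^-2 M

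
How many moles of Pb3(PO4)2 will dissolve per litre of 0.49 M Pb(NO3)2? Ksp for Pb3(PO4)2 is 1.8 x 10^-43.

s = 6.2e-22 M

Pb3(PO4)2(s) <=> 3 Pb^2+ + 2 PO4^3-
Ksp = [Pb^2+]^3[PO4^3-]^2
Let s = moles of Pb3(PO4)2 that dissolve per litre. [Pb^2+] = 0.49 + 3s ≈ 0.49, [PO4^3-] = 2s (common-ion effect: Pb^2+ is already 0.49 M).
Ksp ≈ (0.49)^3 × (2s)^2
s = 6.2 × 10^-22 M
Check: 3s = 1.9 x 10^-21 ≪ 0.49, so the approximation is valid.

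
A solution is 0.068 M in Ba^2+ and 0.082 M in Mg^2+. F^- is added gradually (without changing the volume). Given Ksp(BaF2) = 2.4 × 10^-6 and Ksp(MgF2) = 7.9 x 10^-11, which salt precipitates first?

MgF2

Each salt begins to precipitate when Q = Ksp, i.e. when [F^-] reaches its threshold.
For BaF2: 2.4 × 10^-6 = 0.068 × [F^-]^2  ⇒  [F^-] = 5.9 × 10^-3 M.
For MgF2: 7.9 x 10^-11 = 0.082 × [F^-]^2  ⇒  [F^-] = 3.1 × 10^-5 M.
The salt with the lower threshold [F^-] precipitates first: MgF2.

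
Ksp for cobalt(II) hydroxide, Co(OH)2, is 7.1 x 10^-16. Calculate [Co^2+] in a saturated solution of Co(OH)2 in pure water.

Co(OH)2(s) <=> Co^2+(aq) + 2 OH^-(aq)
Ksp = [Co^2+][OH^-]^2
Let s = molar solubility. Then [Co^2+] = s and [OH^-] = 2s.
Substituting: Ksp = s(2s)^2 = 4s^3
s^3 = 7.1 x 10^-16 / 4, so s = 5.62 × 10^-6 M
[Co^2+] = s = 5.6 × 10^-6 M

[Co^2+] ≈ 5.6 × 10^-6 M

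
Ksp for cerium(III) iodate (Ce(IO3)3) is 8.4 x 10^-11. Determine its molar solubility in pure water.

1.3 × 10^-3 M

Ce(IO3)3(s) <=> Ce^3+ + 3 IO3^-
Ksp = [Ce^3+][IO3^-]^3
Let s = molar solubility. Then [Ce^3+] = s and [IO3^-] = 3s.
Substituting: Ksp = s(3s)^3 = 27s^4
s^4 = 8.4 x 10^-11 / 27, so s = 1.3 × 10^-3 M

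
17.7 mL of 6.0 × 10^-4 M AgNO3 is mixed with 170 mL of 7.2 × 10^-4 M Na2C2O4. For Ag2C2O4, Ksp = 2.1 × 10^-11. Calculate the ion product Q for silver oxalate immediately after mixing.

Total volume = 17.7 + 170 = 187.7 mL.
[Ag^+] = 6.0 × 10^-4 × (17.7/187.7) = 5.66 x 10^-5 M
[C2O4^2-] = 7.2 × 10^-4 × (170/187.7) = 6.52 x 10^-4 M
Ag2C2O4(s) <=> 2 Ag^+ + C2O4^2-, so Q = [Ag^+]^2[C2O4^2-]
Q = (5.66 x 10^-5)^2(6.52 × 10^-4) = 2.1 × 10^-12
Q < Ksp, so no precipitate of Ag2C2O4 forms.

Q = 2.1e-12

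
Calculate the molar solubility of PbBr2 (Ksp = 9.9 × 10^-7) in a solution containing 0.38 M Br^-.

PbBr2(s) ⇌ Pb^2+ + 2 Br^-
Ksp = [Pb^2+][Br^-]^2
If s mol/L dissolves here, [Pb^2+] = s, [Br^-] = 0.38 + 2s ≈ 0.38 (since the Br^- already present dominates).
Ksp ≈ s × (0.38)^2
s = 6.9 × 10^-6 M
Check: 2s = 1.4 × 10^-5 ≪ 0.38, so the approximation is valid.

s ≈ 6.9 x 10^-6 M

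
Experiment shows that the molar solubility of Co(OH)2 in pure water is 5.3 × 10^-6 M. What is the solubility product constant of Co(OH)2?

6.0 × 10^-16

Co(OH)2(s) ⇌ Co^2+(aq) + 2 OH^-(aq)
Let s = molar solubility. Then [Co^2+] = s and [OH^-] = 2s.
Ksp = [Co^2+][OH^-]^2
Substituting: Ksp = s(2s)^2 = 4s^3
With s = 5.3 x 10^-6: Ksp = 6.0 × 10^-16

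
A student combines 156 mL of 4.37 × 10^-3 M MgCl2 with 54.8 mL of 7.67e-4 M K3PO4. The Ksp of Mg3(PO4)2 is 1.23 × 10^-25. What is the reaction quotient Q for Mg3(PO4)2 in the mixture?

Total volume = 156 + 54.8 = 210.8 mL.
[Mg^2+] = 4.37 x 10^-3 × (156/210.8) = 3.234 x 10^-3 M
[PO4^3-] = 7.67 × 10^-4 × (54.8/210.8) = 1.994 x 10^-4 M
Mg3(PO4)2(s) ⇌ 3 Mg^2+ + 2 PO4^3-, so Q = [Mg^2+]^3[PO4^3-]^2
Q = (3.234 x 10^-3)^3(1.994 x 10^-4)^2 = 1.34 x 10^-15
Q > Ksp, so Mg3(PO4)2 will precipitate.

Q = 1.34e-15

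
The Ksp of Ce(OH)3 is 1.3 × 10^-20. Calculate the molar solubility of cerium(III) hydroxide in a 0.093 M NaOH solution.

Ce(OH)3(s) ⇌ Ce^3+(aq) + 3 OH^-(aq)
Ksp = [Ce^3+][OH^-]^3
Let s = moles of Ce(OH)3 that dissolve per litre. [Ce^3+] = s, [OH^-] = 0.093 + 3s ≈ 0.093 (since OH^- from NaOH dominates).
Ksp ≈ s × (0.093)^3
s = 1.6 x 10^-17 M
Check: 3s = 4.8 x 10^-17 ≪ 0.093, so the approximation is valid.

s = 1.6e-17 M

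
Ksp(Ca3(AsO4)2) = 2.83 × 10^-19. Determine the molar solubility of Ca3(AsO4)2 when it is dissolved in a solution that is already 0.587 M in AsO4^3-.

Ca3(AsO4)2(s) ⇌ 3 Ca^2+ + 2 AsO4^3-
Ksp = [Ca^2+]^3[AsO4^3-]^2
If s mol/L dissolves here, [Ca^2+] = 3s, [AsO4^3-] = 0.587 + 2s ≈ 0.587 (common-ion effect: AsO4^3- is already 0.587 M).
Ksp ≈ (3s)^3 × (0.587)^2
s = 3.12 × 10^-7 M
Check: 2s = 6.2 × 10^-7 ≪ 0.587, so the approximation is valid.

s = 3.12e-7 M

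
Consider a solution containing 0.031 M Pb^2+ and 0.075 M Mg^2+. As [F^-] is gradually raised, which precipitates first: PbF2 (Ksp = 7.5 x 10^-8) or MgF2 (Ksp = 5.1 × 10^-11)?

MgF2

Precipitation of each salt starts when its ion product equals its Ksp.
For PbF2: 7.5 x 10^-8 = 0.031 × [F^-]^2  ⇒  [F^-] = 1.6 × 10^-3 M.
For MgF2: 5.1 × 10^-11 = 0.075 × [F^-]^2  ⇒  [F^-] = 2.6 × 10^-5 M.
The salt with the lower threshold [F^-] precipitates first: MgF2.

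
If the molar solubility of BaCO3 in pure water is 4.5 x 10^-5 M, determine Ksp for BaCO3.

BaCO3(s) ⇌ Ba^2+(aq) + CO3^2-(aq)
For each mole of BaCO3 that dissolves: [Ba^2+] = s, [CO3^2-] = s.
Ksp = [Ba^2+][CO3^2-]
Ksp = (s)(s) = s^2
Ksp = (4.5 × 10^-5)^2 = 2.0 × 10^-9

Ksp ≈ 2.0e-9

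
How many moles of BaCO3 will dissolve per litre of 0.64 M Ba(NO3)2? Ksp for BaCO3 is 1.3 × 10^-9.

BaCO3(s) ⇌ Ba^2+ + CO3^2-
Ksp = [Ba^2+][CO3^2-]
If s mol/L dissolves here, [Ba^2+] = 0.64 + s ≈ 0.64, [CO3^2-] = s (common-ion effect: Ba^2+ is already 0.64 M).
Ksp ≈ 0.64 × s
s = 2.0 x 10^-9 M
Check: s = 2.0 x 10^-9 ≪ 0.64, so the approximation is valid.

s = 2.0 x 10^-9 M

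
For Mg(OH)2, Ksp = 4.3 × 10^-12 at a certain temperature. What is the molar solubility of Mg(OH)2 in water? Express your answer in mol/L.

Mg(OH)2(s) ⇌ Mg^2+ + 2 OH^-
Ksp = [Mg^2+][OH^-]^2
With molar solubility s: [Mg^2+] = s, [OH^-] = 2s.
Substituting: Ksp = s(2s)^2 = 4s^3
Solving, s = (4.3 × 10^-12/4)^(1/3) = 1.0 x 10^-4 M

s = 1.0 x 10^-4 M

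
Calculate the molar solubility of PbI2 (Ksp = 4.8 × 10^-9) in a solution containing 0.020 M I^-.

s ≈ 1.2 x 10^-5 M

PbI2(s) <=> Pb^2+ + 2 I^-
Ksp = [Pb^2+][I^-]^2
If s mol/L dissolves here, [Pb^2+] = s, [I^-] = 0.020 + 2s ≈ 0.020 (common-ion effect: I^- is already 0.020 M).
Ksp ≈ s × (0.020)^2
s = 1.2 × 10^-5 M
Check: 2s = 2.4 × 10^-5 ≪ 0.020, so the approximation is valid.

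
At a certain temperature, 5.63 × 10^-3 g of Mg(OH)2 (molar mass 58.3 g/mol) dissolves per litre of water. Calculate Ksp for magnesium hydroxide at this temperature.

3.60e-12

Molar solubility s = (5.63 × 10^-3 g/L) / (58.3 g/mol) = 9.657 × 10^-5 M.
Mg(OH)2(s) ⇌ Mg^2+ + 2 OH^-
If s mol/L of Mg(OH)2 dissolves, [Mg^2+] = s and [OH^-] = 2s.
Ksp = [Mg^2+][OH^-]^2
So Ksp = s × (2s)^2 = 4s^3
Ksp = 4 × (9.657 × 10^-5)^3 = 3.60 × 10^-12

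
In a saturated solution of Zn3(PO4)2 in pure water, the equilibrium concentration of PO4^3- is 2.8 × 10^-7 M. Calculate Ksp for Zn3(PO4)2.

Zn3(PO4)2(s) ⇌ 3 Zn^2+(aq) + 2 PO4^3-(aq)
Stoichiometry gives [Zn^2+] = (3/2)[PO4^3-] = 4.20 × 10^-7 M.
Ksp = [Zn^2+]^3[PO4^3-]^2
Ksp = (4.20 x 10^-7)^3 × (2.8 × 10^-7)^2 = 5.8 × 10^-33

Ksp ≈ 5.8 x 10^-33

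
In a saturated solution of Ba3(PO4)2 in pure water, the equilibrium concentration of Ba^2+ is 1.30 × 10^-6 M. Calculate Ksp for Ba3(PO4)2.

Ksp ≈ 1.65 × 10^-30

Ba3(PO4)2(s) ⇌ 3 Ba^2+(aq) + 2 PO4^3-(aq)
Stoichiometry gives [PO4^3-] = (2/3)[Ba^2+] = 8.667 × 10^-7 M.
Ksp = [Ba^2+]^3[PO4^3-]^2
Ksp = (1.30 x 10^-6)^3 × (8.667 × 10^-7)^2 = 1.65 × 10^-30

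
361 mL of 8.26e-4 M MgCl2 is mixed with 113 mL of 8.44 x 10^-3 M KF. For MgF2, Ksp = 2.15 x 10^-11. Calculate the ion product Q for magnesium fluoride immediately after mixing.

Total volume = 361 + 113 = 474 mL.
[Mg^2+] = 8.26 × 10^-4 × (361/474) = 6.291 x 10^-4 M
[F^-] = 8.44 x 10^-3 × (113/474) = 2.012 x 10^-3 M
MgF2(s) ⇌ Mg^2+ + 2 F^-, so Q = [Mg^2+][F^-]^2
Q = (6.291 × 10^-4)(2.012 × 10^-3)^2 = 2.55 × 10^-9
Q > Ksp, so MgF2 will precipitate.

Q ≈ 2.55 x 10^-9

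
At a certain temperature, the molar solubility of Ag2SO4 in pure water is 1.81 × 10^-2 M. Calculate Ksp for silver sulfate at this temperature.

Ksp ≈ 2.37e-5

Ag2SO4(s) ⇌ 2 Ag^+(aq) + SO4^2-(aq)
For each mole of Ag2SO4 that dissolves: [Ag^+] = 2s, [SO4^2-] = s.
Ksp = [Ag^+]^2[SO4^2-]
So Ksp = (2s)^2 × s = 4s^3
Ksp = 4 × (1.81 × 10^-2)^3 = 2.37 x 10^-5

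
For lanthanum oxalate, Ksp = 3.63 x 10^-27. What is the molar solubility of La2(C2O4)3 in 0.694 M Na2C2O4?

La2(C2O4)3(s) ⇌ 2 La^3+ + 3 C2O4^2-
Ksp = [La^3+]^2[C2O4^2-]^3
If s mol/L dissolves here, [La^3+] = 2s, [C2O4^2-] = 0.694 + 3s ≈ 0.694 (common-ion effect: C2O4^2- is already 0.694 M).
Ksp ≈ (2s)^2 × (0.694)^3
s = 5.21 × 10^-14 M
Check: 3s = 1.6 x 10^-13 ≪ 0.694, so the approximation is valid.

s ≈ 5.21e-14 M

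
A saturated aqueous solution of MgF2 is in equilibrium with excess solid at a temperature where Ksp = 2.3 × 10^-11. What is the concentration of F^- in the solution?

3.6 × 10^-4 M

MgF2(s) <=> Mg^2+ + 2 F^-
Ksp = [Mg^2+][F^-]^2
With molar solubility s: [Mg^2+] = s, [F^-] = 2s.
Substituting: Ksp = s(2s)^2 = 4s^3
s^3 = 2.3 × 10^-11 / 4, so s = 1.79 x 10^-4 M
[F^-] = 2s = 3.6 × 10^-4 M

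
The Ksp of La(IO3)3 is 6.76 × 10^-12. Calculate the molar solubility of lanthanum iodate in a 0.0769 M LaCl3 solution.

1.48 × 10^-4 M

La(IO3)3(s) ⇌ La^3+ + 3 IO3^-
Ksp = [La^3+][IO3^-]^3
If s mol/L dissolves here, [La^3+] = 0.0769 + s ≈ 0.0769, [IO3^-] = 3s (Ksp is small, so little additional dissolves).
Ksp ≈ 0.0769 × (3s)^3
s = 1.48 × 10^-4 M
Check: s = 1.5 × 10^-4 ≪ 0.0769, so the approximation is valid.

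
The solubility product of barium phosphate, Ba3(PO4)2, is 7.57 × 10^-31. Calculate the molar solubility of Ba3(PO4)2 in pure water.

s ≈ 3.71 × 10^-7 M

Ba3(PO4)2(s) <=> 3 Ba^2+(aq) + 2 PO4^3-(aq)
Ksp = [Ba^2+]^3[PO4^3-]^2
With molar solubility s: [Ba^2+] = 3s, [PO4^3-] = 2s.
So Ksp = (3s)^3 × (2s)^2 = 108s^5
Solving, s = (7.57 × 10^-31/108)^(1/5) = 3.71 × 10^-7 M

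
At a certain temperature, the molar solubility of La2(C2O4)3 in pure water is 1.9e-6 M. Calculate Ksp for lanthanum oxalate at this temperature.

Ksp ≈ 2.7e-27

La2(C2O4)3(s) ⇌ 2 La^3+(aq) + 3 C2O4^2-(aq)
With molar solubility s: [La^3+] = 2s, [C2O4^2-] = 3s.
Ksp = [La^3+]^2[C2O4^2-]^3
Ksp = (2s)^2(3s)^3 = 108s^5
Ksp = 108 × (1.9 × 10^-6)^5 = 2.7 x 10^-27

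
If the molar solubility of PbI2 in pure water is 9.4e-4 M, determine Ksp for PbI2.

Ksp = 3.3 x 10^-9

PbI2(s) ⇌ Pb^2+ + 2 I^-
For each mole of PbI2 that dissolves: [Pb^2+] = s, [I^-] = 2s.
Ksp = [Pb^2+][I^-]^2
Substituting: Ksp = s(2s)^2 = 4s^3
With s = 9.4 × 10^-4: Ksp = 3.3 x 10^-9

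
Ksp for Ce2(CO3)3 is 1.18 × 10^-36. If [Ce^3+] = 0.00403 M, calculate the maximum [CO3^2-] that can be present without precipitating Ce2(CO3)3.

[CO3^2-] = 4.17 × 10^-11 M

Ce2(CO3)3(s) ⇌ 2 Ce^3+(aq) + 3 CO3^2-(aq)
Ksp = [Ce^3+]^2[CO3^2-]^3
Precipitation begins when Q = Ksp. With [Ce^3+] = 0.00403 M:
1.18 × 10^-36 = (0.00403)^2 × [CO3^2-]^3
[CO3^2-] = (1.18 × 10^-36 / 1.624 × 10^-5)^(1/3) = 4.17 × 10^-11 M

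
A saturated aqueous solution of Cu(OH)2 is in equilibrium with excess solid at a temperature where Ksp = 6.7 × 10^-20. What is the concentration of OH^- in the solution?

[OH^-] ≈ 5.1 × 10^-7 M

Cu(OH)2(s) ⇌ Cu^2+ + 2 OH^-
Ksp = [Cu^2+][OH^-]^2
With molar solubility s: [Cu^2+] = s, [OH^-] = 2s.
So Ksp = s × (2s)^2 = 4s^3
Solving, s = (6.7 × 10^-20/4)^(1/3) = 2.56 × 10^-7 M
[OH^-] = 2s = 5.1 x 10^-7 M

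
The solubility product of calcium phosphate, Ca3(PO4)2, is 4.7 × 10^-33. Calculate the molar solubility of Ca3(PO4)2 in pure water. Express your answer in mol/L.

s ≈ 1.3e-7 M

Ca3(PO4)2(s) ⇌ 3 Ca^2+(aq) + 2 PO4^3-(aq)
Ksp = [Ca^2+]^3[PO4^3-]^2
With molar solubility s: [Ca^2+] = 3s, [PO4^3-] = 2s.
Ksp = (3s)^3(2s)^2 = 108s^5
Solving, s = (4.7 × 10^-33/108)^(1/5) = 1.3 × 10^-7 M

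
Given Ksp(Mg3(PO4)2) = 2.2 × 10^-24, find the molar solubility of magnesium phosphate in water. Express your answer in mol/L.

Mg3(PO4)2(s) ⇌ 3 Mg^2+ + 2 PO4^3-
Ksp = [Mg^2+]^3[PO4^3-]^2
With molar solubility s: [Mg^2+] = 3s, [PO4^3-] = 2s.
Ksp = (3s)^3(2s)^2 = 108s^5
Solving, s = (2.2 × 10^-24/108)^(1/5) = 7.3 × 10^-6 M

s ≈ 7.3e-6 M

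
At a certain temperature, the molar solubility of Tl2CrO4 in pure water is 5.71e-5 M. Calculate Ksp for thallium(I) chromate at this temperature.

7.45 × 10^-13

Tl2CrO4(s) ⇌ 2 Tl^+ + CrO4^2-
Let s = molar solubility. Then [Tl^+] = 2s and [CrO4^2-] = s.
Ksp = [Tl^+]^2[CrO4^2-]
Ksp = (2s)^2s = 4s^3
Ksp = 4 × (5.71 × 10^-5)^3 = 7.45 x 10^-13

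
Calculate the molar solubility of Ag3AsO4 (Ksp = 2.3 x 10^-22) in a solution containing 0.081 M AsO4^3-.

Ag3AsO4(s) ⇌ 3 Ag^+(aq) + AsO4^3-(aq)
Ksp = [Ag^+]^3[AsO4^3-]
If s mol/L dissolves here, [Ag^+] = 3s, [AsO4^3-] = 0.081 + s ≈ 0.081 (since the AsO4^3- already present dominates).
Ksp ≈ (3s)^3 × 0.081
s = 4.7 × 10^-8 M
Check: s = 4.7 × 10^-8 ≪ 0.081, so the approximation is valid.

4.7e-8 M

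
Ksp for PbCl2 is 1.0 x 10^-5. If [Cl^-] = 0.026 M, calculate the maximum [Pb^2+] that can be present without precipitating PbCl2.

[Pb^2+] = 0.015 M

PbCl2(s) ⇌ Pb^2+(aq) + 2 Cl^-(aq)
Ksp = [Pb^2+][Cl^-]^2
Precipitation begins when Q = Ksp. With [Cl^-] = 0.026 M:
1.0 x 10^-5 = (0.026)^2 × [Pb^2+]
[Pb^2+] = (1.0 x 10^-5 / 6.76 × 10^-4) = 1.5 × 10^-2 M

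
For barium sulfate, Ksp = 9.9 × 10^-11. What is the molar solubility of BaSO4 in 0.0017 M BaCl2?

BaSO4(s) <=> Ba^2+(aq) + SO4^2-(aq)
Ksp = [Ba^2+][SO4^2-]
If s mol/L dissolves here, [Ba^2+] = 0.0017 + s ≈ 0.0017, [SO4^2-] = s (common-ion effect: Ba^2+ is already 0.0017 M).
Ksp ≈ 0.0017 × s
s = 5.8 × 10^-8 M
Check: s = 5.8 × 10^-8 ≪ 0.0017, so the approximation is valid.

s = 5.8e-8 M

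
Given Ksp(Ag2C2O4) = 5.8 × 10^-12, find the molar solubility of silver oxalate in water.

s ≈ 1.1 × 10^-4 M

Ag2C2O4(s) <=> 2 Ag^+(aq) + C2O4^2-(aq)
Ksp = [Ag^+]^2[C2O4^2-]
Let s = molar solubility. Then [Ag^+] = 2s and [C2O4^2-] = s.
So Ksp = (2s)^2 × s = 4s^3
Solving, s = (5.8 × 10^-12/4)^(1/3) = 1.1 × 10^-4 M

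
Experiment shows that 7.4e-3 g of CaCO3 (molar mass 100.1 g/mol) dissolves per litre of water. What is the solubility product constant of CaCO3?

Molar solubility s = (7.4 x 10^-3 g/L) / (100.1 g/mol) = 7.39 × 10^-5 M.
CaCO3(s) ⇌ Ca^2+ + CO3^2-
Let s = molar solubility. Then [Ca^2+] = s and [CO3^2-] = s.
Ksp = [Ca^2+][CO3^2-]
Ksp = s × s = s^2
With s = 7.39 x 10^-5: Ksp = 5.5 × 10^-9

Ksp ≈ 5.5 × 10^-9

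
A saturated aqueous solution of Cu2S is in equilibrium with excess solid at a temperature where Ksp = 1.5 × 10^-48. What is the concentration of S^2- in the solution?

Cu2S(s) <=> 2 Cu^+(aq) + S^2-(aq)
Ksp = [Cu^+]^2[S^2-]
With molar solubility s: [Cu^+] = 2s, [S^2-] = s.
So Ksp = (2s)^2 × s = 4s^3
Solving, s = (1.5 × 10^-48/4)^(1/3) = 7.21 × 10^-17 M
[S^2-] = s = 7.2 × 10^-17 M

[S^2-] = 7.2 × 10^-17 M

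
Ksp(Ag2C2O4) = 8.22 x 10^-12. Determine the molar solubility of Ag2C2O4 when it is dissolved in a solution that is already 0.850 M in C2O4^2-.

Ag2C2O4(s) ⇌ 2 Ag^+(aq) + C2O4^2-(aq)
Ksp = [Ag^+]^2[C2O4^2-]
Let s = moles of Ag2C2O4 that dissolve per litre. [Ag^+] = 2s, [C2O4^2-] = 0.850 + s ≈ 0.850 (since the C2O4^2- already present dominates).
Ksp ≈ (2s)^2 × 0.850
s = 1.55 × 10^-6 M
Check: s = 1.6 x 10^-6 ≪ 0.850, so the approximation is valid.

s = 1.55 x 10^-6 M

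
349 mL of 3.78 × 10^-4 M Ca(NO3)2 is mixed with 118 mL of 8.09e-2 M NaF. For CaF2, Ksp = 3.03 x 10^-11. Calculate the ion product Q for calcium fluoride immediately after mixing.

Total volume = 349 + 118 = 467 mL.
[Ca^2+] = 3.78 × 10^-4 × (349/467) = 2.825 × 10^-4 M
[F^-] = 8.09 x 10^-2 × (118/467) = 2.044 × 10^-2 M
CaF2(s) <=> Ca^2+(aq) + 2 F^-(aq), so Q = [Ca^2+][F^-]^2
Q = (2.825 × 10^-4)(2.044 × 10^-2)^2 = 1.18 × 10^-7
Q > Ksp, so CaF2 will precipitate.

1.18e-7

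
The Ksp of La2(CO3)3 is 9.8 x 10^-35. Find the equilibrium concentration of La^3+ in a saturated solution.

La2(CO3)3(s) ⇌ 2 La^3+ + 3 CO3^2-
Ksp = [La^3+]^2[CO3^2-]^3
For each mole of La2(CO3)3 that dissolves: [La^3+] = 2s, [CO3^2-] = 3s.
So Ksp = (2s)^2 × (3s)^3 = 108s^5
s^5 = 9.8 x 10^-35 / 108, so s = 6.19 × 10^-8 M
[La^3+] = 2s = 1.2 × 10^-7 M

1.2 × 10^-7 M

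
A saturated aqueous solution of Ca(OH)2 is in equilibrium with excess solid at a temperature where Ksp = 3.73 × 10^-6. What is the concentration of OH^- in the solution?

[OH^-] = 1.95 x 10^-2 M

Ca(OH)2(s) ⇌ Ca^2+(aq) + 2 OH^-(aq)
Ksp = [Ca^2+][OH^-]^2
If s mol/L of Ca(OH)2 dissolves, [Ca^2+] = s and [OH^-] = 2s.
Ksp = s(2s)^2 = 4s^3
s^3 = 3.73 × 10^-6 / 4, so s = 9.770 x 10^-3 M
[OH^-] = 2s = 1.95 × 10^-2 M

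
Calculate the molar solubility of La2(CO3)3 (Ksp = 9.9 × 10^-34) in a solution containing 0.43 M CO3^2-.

s = 5.6 × 10^-17 M

La2(CO3)3(s) <=> 2 La^3+(aq) + 3 CO3^2-(aq)
Ksp = [La^3+]^2[CO3^2-]^3
If s mol/L dissolves here, [La^3+] = 2s, [CO3^2-] = 0.43 + 3s ≈ 0.43 (since the CO3^2- already present dominates).
Ksp ≈ (2s)^2 × (0.43)^3
s = 5.6 x 10^-17 M
Check: 3s = 1.7 × 10^-16 ≪ 0.43, so the approximation is valid.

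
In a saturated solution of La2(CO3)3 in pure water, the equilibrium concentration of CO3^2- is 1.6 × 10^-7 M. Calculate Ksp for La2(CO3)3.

La2(CO3)3(s) ⇌ 2 La^3+ + 3 CO3^2-
Stoichiometry gives [La^3+] = (2/3)[CO3^2-] = 1.07 x 10^-7 M.
Ksp = [La^3+]^2[CO3^2-]^3
Ksp = (1.07 × 10^-7)^2 × (1.6 × 10^-7)^3 = 4.7 x 10^-35

Ksp ≈ 4.7e-35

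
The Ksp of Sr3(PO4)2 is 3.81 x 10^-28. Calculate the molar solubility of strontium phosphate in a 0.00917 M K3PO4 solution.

Sr3(PO4)2(s) ⇌ 3 Sr^2+ + 2 PO4^3-
Ksp = [Sr^2+]^3[PO4^3-]^2
Let s = moles of Sr3(PO4)2 that dissolve per litre. [Sr^2+] = 3s, [PO4^3-] = 0.00917 + 2s ≈ 0.00917 (Ksp is small, so little additional dissolves).
Ksp ≈ (3s)^3 × (0.00917)^2
s = 5.52 × 10^-9 M
Check: 2s = 1.1 × 10^-8 ≪ 0.00917, so the approximation is valid.

s ≈ 5.52 x 10^-9 M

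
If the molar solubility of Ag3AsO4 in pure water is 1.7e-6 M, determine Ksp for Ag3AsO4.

2.3 x 10^-22

Ag3AsO4(s) ⇌ 3 Ag^+ + AsO4^3-
If s mol/L of Ag3AsO4 dissolves, [Ag^+] = 3s and [AsO4^3-] = s.
Ksp = [Ag^+]^3[AsO4^3-]
So Ksp = (3s)^3 × s = 27s^4
Ksp = 27 × (1.7 × 10^-6)^4 = 2.3 × 10^-22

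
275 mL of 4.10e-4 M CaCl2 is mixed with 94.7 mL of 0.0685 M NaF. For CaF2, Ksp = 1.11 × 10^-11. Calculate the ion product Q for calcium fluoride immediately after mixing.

Q ≈ 9.39e-8

Total volume = 275 + 94.7 = 369.7 mL.
[Ca^2+] = 4.10 × 10^-4 × (275/369.7) = 3.050 × 10^-4 M
[F^-] = 6.85 × 10^-2 × (94.7/369.7) = 1.755 x 10^-2 M
CaF2(s) <=> Ca^2+(aq) + 2 F^-(aq), so Q = [Ca^2+][F^-]^2
Q = (3.050 × 10^-4)(1.755 x 10^-2)^2 = 9.39 × 10^-8
Q > Ksp, so CaF2 will precipitate.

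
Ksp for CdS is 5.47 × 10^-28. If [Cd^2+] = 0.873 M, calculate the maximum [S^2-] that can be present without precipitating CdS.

[S^2-] ≈ 6.27 x 10^-28 M

CdS(s) <=> Cd^2+(aq) + S^2-(aq)
Ksp = [Cd^2+][S^2-]
Precipitation begins when Q = Ksp. With [Cd^2+] = 0.873 M:
5.47 × 10^-28 = (0.873) × [S^2-]
[S^2-] = (5.47 × 10^-28 / 8.73 × 10^-1) = 6.27 x 10^-28 M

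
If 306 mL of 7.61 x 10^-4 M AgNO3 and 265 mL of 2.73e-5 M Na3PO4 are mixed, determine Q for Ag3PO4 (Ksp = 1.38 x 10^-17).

Q ≈ 8.59 × 10^-16

Total volume = 306 + 265 = 571 mL.
[Ag^+] = 7.61 × 10^-4 × (306/571) = 4.078 × 10^-4 M
[PO4^3-] = 2.73 x 10^-5 × (265/571) = 1.267 × 10^-5 M
Ag3PO4(s) ⇌ 3 Ag^+ + PO4^3-, so Q = [Ag^+]^3[PO4^3-]
Q = (4.078 × 10^-4)^3(1.267 × 10^-5) = 8.59 × 10^-16
Q > Ksp, so Ag3PO4 will precipitate.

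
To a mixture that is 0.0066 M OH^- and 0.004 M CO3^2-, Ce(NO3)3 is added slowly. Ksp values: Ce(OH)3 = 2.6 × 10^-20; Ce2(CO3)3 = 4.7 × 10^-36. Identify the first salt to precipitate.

Ce2(CO3)3

Precipitation of each salt starts when its ion product equals its Ksp.
For Ce(OH)3: 2.6 × 10^-20 = (0.0066)^3 × [Ce^3+]  ⇒  [Ce^3+] = 9.0 × 10^-14 M.
For Ce2(CO3)3: 4.7 × 10^-36 = (0.004)^3 × [Ce^3+]^2  ⇒  [Ce^3+] = 8.6 × 10^-15 M.
The salt with the lower threshold [Ce^3+] precipitates first: Ce2(CO3)3.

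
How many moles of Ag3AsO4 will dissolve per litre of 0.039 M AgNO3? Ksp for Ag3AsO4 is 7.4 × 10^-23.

Ag3AsO4(s) ⇌ 3 Ag^+ + AsO4^3-
Ksp = [Ag^+]^3[AsO4^3-]
If s mol/L dissolves here, [Ag^+] = 0.039 + 3s ≈ 0.039, [AsO4^3-] = s (common-ion effect: Ag^+ is already 0.039 M).
Ksp ≈ (0.039)^3 × s
s = 1.2 x 10^-18 M
Check: 3s = 3.7 × 10^-18 ≪ 0.039, so the approximation is valid.

1.2 × 10^-18 M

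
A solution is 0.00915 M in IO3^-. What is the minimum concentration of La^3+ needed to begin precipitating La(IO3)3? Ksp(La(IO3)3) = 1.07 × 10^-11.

La(IO3)3(s) ⇌ La^3+(aq) + 3 IO3^-(aq)
Ksp = [La^3+][IO3^-]^3
Precipitation begins when Q = Ksp. With [IO3^-] = 0.00915 M:
1.07 × 10^-11 = (0.00915)^3 × [La^3+]
[La^3+] = (1.07 × 10^-11 / 7.661 x 10^-7) = 1.40 × 10^-5 M

[La^3+] = 1.40e-5 M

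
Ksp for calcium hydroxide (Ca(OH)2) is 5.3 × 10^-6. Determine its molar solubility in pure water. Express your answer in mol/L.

Ca(OH)2(s) ⇌ Ca^2+(aq) + 2 OH^-(aq)
Ksp = [Ca^2+][OH^-]^2
If s mol/L of Ca(OH)2 dissolves, [Ca^2+] = s and [OH^-] = 2s.
Substituting: Ksp = s(2s)^2 = 4s^3
s^3 = 5.3 × 10^-6 / 4, so s = 1.1 × 10^-2 M

1.1e-2 M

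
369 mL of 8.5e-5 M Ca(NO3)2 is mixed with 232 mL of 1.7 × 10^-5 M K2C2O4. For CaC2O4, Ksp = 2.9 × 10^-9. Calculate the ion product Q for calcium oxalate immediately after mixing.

Q ≈ 3.4 × 10^-10

Total volume = 369 + 232 = 601 mL.
[Ca^2+] = 8.5 × 10^-5 × (369/601) = 5.22 x 10^-5 M
[C2O4^2-] = 1.7 × 10^-5 × (232/601) = 6.56 × 10^-6 M
CaC2O4(s) <=> Ca^2+ + C2O4^2-, so Q = [Ca^2+][C2O4^2-]
Q = (5.22 x 10^-5)(6.56 × 10^-6) = 3.4 x 10^-10
Q < Ksp, so no precipitate of CaC2O4 forms.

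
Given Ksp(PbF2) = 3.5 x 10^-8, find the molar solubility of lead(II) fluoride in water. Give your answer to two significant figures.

PbF2(s) ⇌ Pb^2+ + 2 F^-
Ksp = [Pb^2+][F^-]^2
For each mole of PbF2 that dissolves: [Pb^2+] = s, [F^-] = 2s.
Substituting: Ksp = s(2s)^2 = 4s^3
s^3 = 3.5 x 10^-8 / 4, so s = 2.1 × 10^-3 M

2.1 × 10^-3 M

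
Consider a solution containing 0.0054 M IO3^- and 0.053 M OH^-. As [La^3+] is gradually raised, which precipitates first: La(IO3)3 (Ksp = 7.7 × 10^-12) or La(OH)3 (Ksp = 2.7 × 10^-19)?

Precipitation of each salt starts when its ion product equals its Ksp.
For La(IO3)3: 7.7 × 10^-12 = (0.0054)^3 × [La^3+]  ⇒  [La^3+] = 4.9 x 10^-5 M.
For La(OH)3: 2.7 × 10^-19 = (0.053)^3 × [La^3+]  ⇒  [La^3+] = 1.8 × 10^-15 M.
The salt with the lower threshold [La^3+] precipitates first: La(OH)3.

La(OH)3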